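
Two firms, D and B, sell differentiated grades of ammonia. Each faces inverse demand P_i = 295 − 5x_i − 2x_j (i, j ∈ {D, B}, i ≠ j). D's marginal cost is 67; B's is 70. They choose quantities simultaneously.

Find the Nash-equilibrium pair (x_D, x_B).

19.0625, 18.6875

Firm D's profit: π = x_D(295 − 5x_D − 2x_B) − 67x_D.
∂π/∂x_D = 228 − 10x_D − 2x_B = 0 ⇒ x_D = 22.8 − 0.2x_B.
Similarly x_B = 22.5 − 0.2x_D.
Solving the two reaction functions simultaneously: (1 − (−0.2)(−0.2))x_D = 22.8 − 0.2·22.5, so 0.96x_D = 18.3 and x_D = 19.0625.
Then x_B = 22.5 − 0.2·19.0625 = 18.6875.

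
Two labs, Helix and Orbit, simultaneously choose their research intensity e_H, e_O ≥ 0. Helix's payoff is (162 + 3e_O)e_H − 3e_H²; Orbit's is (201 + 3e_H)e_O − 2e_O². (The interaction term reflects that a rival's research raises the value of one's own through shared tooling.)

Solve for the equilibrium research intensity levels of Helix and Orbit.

Expanding Helix's payoff: 162e_H + 3e_Oe_H − 3e_H².
∂π/∂e_H = 162 + 3e_O − 6e_H = 0, so e_H = 27 + 0.5e_O.
Likewise for Orbit: e_O = 50.25 + 0.75e_H.
Substituting the second reaction function into the first: e_H = 27 + 0.5(50.25 + 0.75e_H), which gives 0.625e_H = 52.125 ⇒ e_H = 83.4.
Then e_O = 50.25 + 0.75·83.4 = 112.8.

83.4, 112.8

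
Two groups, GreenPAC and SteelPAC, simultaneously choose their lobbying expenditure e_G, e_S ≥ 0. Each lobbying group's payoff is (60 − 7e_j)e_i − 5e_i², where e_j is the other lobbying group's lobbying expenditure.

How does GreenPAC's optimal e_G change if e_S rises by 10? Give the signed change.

GreenPAC's payoff is (60 − 7e_S)e_G − 5e_G².
∂π/∂e_G = 60 − 7e_S − 10e_G = 0, so e_G = 6 − 0.7e_S.
The reaction-function slope is −0.7, so a 10-unit rise in e_S moves e_G by −0.7 × 10 = −7. GreenPAC's best response falls — the actions are strategic substitutes.

-7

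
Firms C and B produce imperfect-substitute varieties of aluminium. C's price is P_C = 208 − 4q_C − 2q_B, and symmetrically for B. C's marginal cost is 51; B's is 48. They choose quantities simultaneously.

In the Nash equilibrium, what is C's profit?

973.44

Firm C's profit: π = q_C(208 − 4q_C − 2q_B) − 51q_C.
∂π/∂q_C = 157 − 8q_C − 2q_B = 0 ⇒ q_C = 19.625 − 0.25q_B.
Similarly q_B = 20 − 0.25q_C.
Plugging q_B into C's best response: q_C = 19.625 − 0.25(20 − 0.25q_C) ⇒ 0.9375q_C = 14.625, so q_C = 15.6.
Then q_B = 20 − 0.25·15.6 = 16.1.
P_C = 208 − 4·15.6 − 2·16.1 = 113.4.
Profit = (113.4 − 51)·15.6 = 973.44.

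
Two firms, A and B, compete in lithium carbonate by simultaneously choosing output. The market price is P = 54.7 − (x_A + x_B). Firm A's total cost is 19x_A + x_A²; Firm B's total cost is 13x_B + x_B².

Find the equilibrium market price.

Firm A's profit: π = x_A(54.7 − (x_A + x_B)) − 19x_A − x_A².
∂π/∂x_A = 35.7 − 4x_A − x_B = 0, so x_A = 8.925 − 0.25x_B.
By the same steps for B: x_B = 10.425 − 0.25x_A.
Substituting the second reaction function into the first: x_A = 8.925 − 0.25(10.425 − 0.25x_A), which gives 0.9375x_A = 1011/160 ⇒ x_A = 6.74.
Then x_B = 10.425 − 0.25·6.74 = 8.74.
Equilibrium price: P = 54.7 − 15.48 = 39.22.

39.22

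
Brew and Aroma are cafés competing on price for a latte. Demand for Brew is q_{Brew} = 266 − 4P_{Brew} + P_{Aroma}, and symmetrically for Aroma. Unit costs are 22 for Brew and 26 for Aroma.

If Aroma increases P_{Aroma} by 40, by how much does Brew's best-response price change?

Brew's profit: π = (P_{Brew} − 22)(266 − 4P_{Brew} + P_{Aroma}).
∂π/∂P_{Brew} = 354 − 8P_{Brew} + P_{Aroma} = 0 ⇒ P_{Brew} = 44.25 + 0.125P_{Aroma}.
The reaction-function slope is 0.125, so a 40-unit rise in P_{Aroma} moves P_{Brew} by 0.125 × 40 = 5. Brew's best response rises — the actions are strategic complements.

5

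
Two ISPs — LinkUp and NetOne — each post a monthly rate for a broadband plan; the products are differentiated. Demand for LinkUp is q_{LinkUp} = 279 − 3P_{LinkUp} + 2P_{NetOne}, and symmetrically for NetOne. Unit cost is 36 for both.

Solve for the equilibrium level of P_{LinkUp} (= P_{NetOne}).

LinkUp's profit: π = (P_{LinkUp} − 36)(279 − 3P_{LinkUp} + 2P_{NetOne}).
∂π/∂P_{LinkUp} = 387 − 6P_{LinkUp} + 2P_{NetOne} = 0 ⇒ P_{LinkUp} = 64.5 + (1/3)P_{NetOne}.
By symmetry P_{NetOne} = P_{LinkUp}; substituting into the reaction function, (2/3)P_{LinkUp} = 64.5 and P_{LinkUp} = 96.75.

96.75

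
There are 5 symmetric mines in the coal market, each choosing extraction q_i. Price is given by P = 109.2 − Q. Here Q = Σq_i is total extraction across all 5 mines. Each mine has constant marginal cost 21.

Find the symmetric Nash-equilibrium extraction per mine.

14.7

A representative mine's profit is π_i = q_i(109.2 − Q) − 21q_i, with Q = q_i + Σ_{j≠i} q_j.
First-order condition: 88.2 − 2q_i − Σ_{j≠i} q_j = 0.
In a symmetric equilibrium every mine chooses the same q, so Σ_{j≠i} q_j = 4q. The condition becomes 88.2 − 6q = 0, giving q = 88.2/6 = 14.7.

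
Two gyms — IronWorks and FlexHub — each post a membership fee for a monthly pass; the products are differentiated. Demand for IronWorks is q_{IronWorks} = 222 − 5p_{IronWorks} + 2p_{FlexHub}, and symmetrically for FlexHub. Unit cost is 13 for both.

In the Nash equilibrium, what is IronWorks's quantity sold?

114.375

IronWorks's profit: π = (p_{IronWorks} − 13)(222 − 5p_{IronWorks} + 2p_{FlexHub}).
∂π/∂p_{IronWorks} = 287 − 10p_{IronWorks} + 2p_{FlexHub} = 0 ⇒ p_{IronWorks} = 28.7 + 0.2p_{FlexHub}.
The game is symmetric, so in equilibrium p_{FlexHub} = p_{IronWorks}: the reaction function gives 0.8p_{IronWorks} = 28.7, hence p_{IronWorks} = 35.875.
q_{IronWorks} = 222 − 5·35.875 + 2·35.875 = 114.375.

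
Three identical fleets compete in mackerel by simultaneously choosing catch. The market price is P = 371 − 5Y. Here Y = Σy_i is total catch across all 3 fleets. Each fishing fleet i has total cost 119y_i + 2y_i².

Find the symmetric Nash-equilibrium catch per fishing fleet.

A representative fishing fleet's profit is π_i = y_i(371 − 5Y) − 119y_i − 2y_i², with Y = y_i + Σ_{j≠i} y_j.
First-order condition: 252 − 14y_i − 5Σ_{j≠i} y_j = 0.
In a symmetric equilibrium every fishing fleet chooses the same y, so Σ_{j≠i} y_j = 2y. The condition becomes 252 − 24y = 0, giving y = 252/24 = 10.5.

10.5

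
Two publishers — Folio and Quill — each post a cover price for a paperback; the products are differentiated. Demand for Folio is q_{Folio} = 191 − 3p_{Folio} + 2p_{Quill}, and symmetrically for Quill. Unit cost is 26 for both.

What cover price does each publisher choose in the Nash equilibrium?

Folio's profit: π = (p_{Folio} − 26)(191 − 3p_{Folio} + 2p_{Quill}).
∂π/∂p_{Folio} = 269 − 6p_{Folio} + 2p_{Quill} = 0 ⇒ p_{Folio} = 269/6 + (1/3)p_{Quill}.
Setting p_{Folio} = p_{Quill} in the reaction function: p_{Folio} = 269/6 + (1/3)p_{Folio}, so p_{Folio} = (269/6) / (2/3) = 67.25.

67.25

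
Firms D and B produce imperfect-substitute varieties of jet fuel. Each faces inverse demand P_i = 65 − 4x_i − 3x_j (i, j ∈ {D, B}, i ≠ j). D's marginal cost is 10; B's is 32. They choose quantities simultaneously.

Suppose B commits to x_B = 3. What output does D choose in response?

Firm D's profit: π = x_D(65 − 4x_D − 3x_B) − 10x_D.
∂π/∂x_D = 55 − 8x_D − 3x_B = 0 ⇒ x_D = 6.875 − 0.375x_B.
At x_B = 3: x_D = 6.875 − 0.375·3 = 5.75.

5.75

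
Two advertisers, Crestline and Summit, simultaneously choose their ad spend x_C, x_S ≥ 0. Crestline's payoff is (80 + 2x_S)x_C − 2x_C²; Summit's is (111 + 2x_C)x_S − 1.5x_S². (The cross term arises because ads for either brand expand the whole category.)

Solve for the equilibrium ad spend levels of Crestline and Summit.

57.75, 75.5

Expanding Crestline's payoff: 80x_C + 2x_Sx_C − 2x_C².
∂π/∂x_C = 80 + 2x_S − 4x_C = 0, so x_C = 20 + 0.5x_S.
Likewise for Summit: x_S = 37 + (2/3)x_C.
Solving the two reaction functions simultaneously: (1 − (0.5)(2/3))x_C = 20 + 0.5·37, so (2/3)x_C = 38.5 and x_C = 57.75.
Then x_S = 37 + (2/3)·57.75 = 75.5.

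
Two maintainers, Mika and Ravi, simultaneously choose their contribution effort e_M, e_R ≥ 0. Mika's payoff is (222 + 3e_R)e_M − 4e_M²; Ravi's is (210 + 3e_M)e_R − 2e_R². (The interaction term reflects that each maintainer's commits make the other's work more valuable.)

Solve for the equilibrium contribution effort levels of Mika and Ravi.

Expanding Mika's payoff: 222e_M + 3e_Re_M − 4e_M².
∂π/∂e_M = 222 + 3e_R − 8e_M = 0, so e_M = 27.75 + 0.375e_R.
Likewise for Ravi: e_R = 52.5 + 0.75e_M.
Plugging e_R into Mika's best response: e_M = 27.75 + 0.375(52.5 + 0.75e_M) ⇒ (23/32)e_M = 47.4375, so e_M = 66.
Then e_R = 52.5 + 0.75·66 = 102.

66, 102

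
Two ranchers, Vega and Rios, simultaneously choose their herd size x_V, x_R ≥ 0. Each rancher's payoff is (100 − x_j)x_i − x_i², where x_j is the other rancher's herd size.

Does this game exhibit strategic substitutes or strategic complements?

strategic substitutes

Vega's payoff is (100 − x_R)x_V − x_V².
∂π/∂x_V = 100 − x_R − 2x_V = 0, so x_V = 50 − 0.5x_R.
The best-response slope dx_V/dx_R = −0.5 < 0: the reaction function is downward-sloping, so the choices are strategic substitutes.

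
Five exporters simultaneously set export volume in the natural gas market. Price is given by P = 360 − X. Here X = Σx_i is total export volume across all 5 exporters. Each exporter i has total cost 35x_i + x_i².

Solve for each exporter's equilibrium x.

40.625

A representative exporter's profit is π_i = x_i(360 − X) − 35x_i − x_i², with X = x_i + Σ_{j≠i} x_j.
First-order condition: 325 − 4x_i − Σ_{j≠i} x_j = 0.
In a symmetric equilibrium every exporter chooses the same x, so Σ_{j≠i} x_j = 4x. The condition becomes 325 − 8x = 0, giving x = 325/8 = 40.625.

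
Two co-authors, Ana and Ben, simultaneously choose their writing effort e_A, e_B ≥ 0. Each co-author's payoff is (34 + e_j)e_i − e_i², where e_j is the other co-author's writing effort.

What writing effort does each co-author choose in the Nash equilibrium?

34

Ana's payoff is (34 + e_B)e_A − e_A².
∂π/∂e_A = 34 + e_B − 2e_A = 0, so e_A = 17 + 0.5e_B.
The game is symmetric, so in equilibrium e_B = e_A: the reaction function gives 0.5e_A = 17, hence e_A = 34.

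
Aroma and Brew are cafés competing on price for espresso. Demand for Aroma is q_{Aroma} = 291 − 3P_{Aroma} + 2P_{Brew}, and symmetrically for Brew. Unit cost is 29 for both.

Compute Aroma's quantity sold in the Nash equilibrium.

Aroma's profit: π = (P_{Aroma} − 29)(291 − 3P_{Aroma} + 2P_{Brew}).
∂π/∂P_{Aroma} = 378 − 6P_{Aroma} + 2P_{Brew} = 0 ⇒ P_{Aroma} = 63 + (1/3)P_{Brew}.
The game is symmetric, so in equilibrium P_{Brew} = P_{Aroma}: the reaction function gives (2/3)P_{Aroma} = 63, hence P_{Aroma} = 94.5.
q_{Aroma} = 291 − 3·94.5 + 2·94.5 = 196.5.

196.5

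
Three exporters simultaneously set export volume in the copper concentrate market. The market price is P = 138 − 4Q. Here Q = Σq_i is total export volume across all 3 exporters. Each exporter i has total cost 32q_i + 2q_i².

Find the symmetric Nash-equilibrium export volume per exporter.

5.3

A representative exporter's profit is π_i = q_i(138 − 4Q) − 32q_i − 2q_i², with Q = q_i + Σ_{j≠i} q_j.
First-order condition: 106 − 12q_i − 4Σ_{j≠i} q_j = 0.
Imposing symmetry (q_j = q for all j) turns Σ_{j≠i} q_j into 2q, so 106 = 20q and q = 5.3.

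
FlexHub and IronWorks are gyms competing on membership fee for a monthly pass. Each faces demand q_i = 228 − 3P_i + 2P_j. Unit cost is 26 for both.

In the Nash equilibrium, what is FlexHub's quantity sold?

151.5

FlexHub's profit: π = (P_{FlexHub} − 26)(228 − 3P_{FlexHub} + 2P_{IronWorks}).
∂π/∂P_{FlexHub} = 306 − 6P_{FlexHub} + 2P_{IronWorks} = 0 ⇒ P_{FlexHub} = 51 + (1/3)P_{IronWorks}.
Setting P_{FlexHub} = P_{IronWorks} in the reaction function: P_{FlexHub} = 51 + (1/3)P_{FlexHub}, so P_{FlexHub} = 51 / (2/3) = 76.5.
q_{FlexHub} = 228 − 3·76.5 + 2·76.5 = 151.5.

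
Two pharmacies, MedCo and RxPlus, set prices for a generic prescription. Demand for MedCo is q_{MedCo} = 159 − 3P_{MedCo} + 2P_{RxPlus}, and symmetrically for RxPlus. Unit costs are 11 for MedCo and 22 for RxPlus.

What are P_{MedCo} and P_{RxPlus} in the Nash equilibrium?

50.0625, 54.1875

MedCo's profit: π = (P_{MedCo} − 11)(159 − 3P_{MedCo} + 2P_{RxPlus}).
∂π/∂P_{MedCo} = 192 − 6P_{MedCo} + 2P_{RxPlus} = 0 ⇒ P_{MedCo} = 32 + (1/3)P_{RxPlus}.
Similarly P_{RxPlus} = 37.5 + (1/3)P_{MedCo}.
Solving the two reaction functions simultaneously: (1 − (1/3)(1/3))P_{MedCo} = 32 + (1/3)·37.5, so (8/9)P_{MedCo} = 44.5 and P_{MedCo} = 50.0625.
Then P_{RxPlus} = 37.5 + (1/3)·50.0625 = 54.1875.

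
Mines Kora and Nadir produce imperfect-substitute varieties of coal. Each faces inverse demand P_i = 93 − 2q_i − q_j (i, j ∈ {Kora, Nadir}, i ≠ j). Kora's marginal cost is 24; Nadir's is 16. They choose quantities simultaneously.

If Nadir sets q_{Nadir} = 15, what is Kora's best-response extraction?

Mine Kora's profit: π = q_{Kora}(93 − 2q_{Kora} − q_{Nadir}) − 24q_{Kora}.
∂π/∂q_{Kora} = 69 − 4q_{Kora} − q_{Nadir} = 0 ⇒ q_{Kora} = 17.25 − 0.25q_{Nadir}.
At q_{Nadir} = 15: q_{Kora} = 17.25 − 0.25·15 = 13.5.

13.5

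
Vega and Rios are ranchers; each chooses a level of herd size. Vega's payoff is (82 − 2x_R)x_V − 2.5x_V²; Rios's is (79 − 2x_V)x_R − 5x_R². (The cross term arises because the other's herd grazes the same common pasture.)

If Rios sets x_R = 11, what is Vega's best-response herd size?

12

Expanding Vega's payoff: 82x_V − 2x_Rx_V − 2.5x_V².
∂π/∂x_V = 82 − 2x_R − 5x_V = 0, so x_V = 16.4 − 0.4x_R.
At x_R = 11: x_V = 16.4 − 0.4·11 = 12.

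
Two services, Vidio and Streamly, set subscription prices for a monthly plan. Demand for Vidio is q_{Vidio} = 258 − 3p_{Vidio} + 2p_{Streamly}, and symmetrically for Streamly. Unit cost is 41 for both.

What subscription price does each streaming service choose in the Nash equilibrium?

Vidio's profit: π = (p_{Vidio} − 41)(258 − 3p_{Vidio} + 2p_{Streamly}).
∂π/∂p_{Vidio} = 381 − 6p_{Vidio} + 2p_{Streamly} = 0 ⇒ p_{Vidio} = 63.5 + (1/3)p_{Streamly}.
The game is symmetric, so in equilibrium p_{Streamly} = p_{Vidio}: the reaction function gives (2/3)p_{Vidio} = 63.5, hence p_{Vidio} = 95.25.

95.25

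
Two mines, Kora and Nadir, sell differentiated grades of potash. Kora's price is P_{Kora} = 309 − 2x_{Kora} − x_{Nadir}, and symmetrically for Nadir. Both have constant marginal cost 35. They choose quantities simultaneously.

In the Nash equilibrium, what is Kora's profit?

Mine Kora's profit: π = x_{Kora}(309 − 2x_{Kora} − x_{Nadir}) − 35x_{Kora}.
∂π/∂x_{Kora} = 274 − 4x_{Kora} − x_{Nadir} = 0 ⇒ x_{Kora} = 68.5 − 0.25x_{Nadir}.
The game is symmetric, so in equilibrium x_{Nadir} = x_{Kora}: the reaction function gives 1.25x_{Kora} = 68.5, hence x_{Kora} = 54.8.
P_{Kora} = 309 − 2·54.8 − 54.8 = 144.6.
Profit = (144.6 − 35)·54.8 = 6006.08.

6006.08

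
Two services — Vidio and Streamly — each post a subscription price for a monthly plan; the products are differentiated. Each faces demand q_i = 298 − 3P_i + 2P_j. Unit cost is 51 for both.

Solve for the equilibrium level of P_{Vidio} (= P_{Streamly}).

112.75

Vidio's profit: π = (P_{Vidio} − 51)(298 − 3P_{Vidio} + 2P_{Streamly}).
∂π/∂P_{Vidio} = 451 − 6P_{Vidio} + 2P_{Streamly} = 0 ⇒ P_{Vidio} = 451/6 + (1/3)P_{Streamly}.
By symmetry P_{Streamly} = P_{Vidio}; substituting into the reaction function, (2/3)P_{Vidio} = 451/6 and P_{Vidio} = 112.75.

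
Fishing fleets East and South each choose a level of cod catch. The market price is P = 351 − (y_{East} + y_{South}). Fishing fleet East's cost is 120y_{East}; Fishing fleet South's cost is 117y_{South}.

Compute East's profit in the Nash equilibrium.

5776

Fishing fleet East's profit: π = y_{East}(351 − (y_{East} + y_{South})) − 120y_{East}.
∂π/∂y_{East} = 231 − 2y_{East} − y_{South} = 0, so y_{East} = 115.5 − 0.5y_{South}.
By the same steps for South: y_{South} = 117 − 0.5y_{East}.
Substituting the second reaction function into the first: y_{East} = 115.5 − 0.5(117 − 0.5y_{East}), which gives 0.75y_{East} = 57 ⇒ y_{East} = 76.
Then y_{South} = 117 − 0.5·76 = 79.
Price P = 351 − 155 = 196.
East's profit: (196 − 120)·76 = 5776.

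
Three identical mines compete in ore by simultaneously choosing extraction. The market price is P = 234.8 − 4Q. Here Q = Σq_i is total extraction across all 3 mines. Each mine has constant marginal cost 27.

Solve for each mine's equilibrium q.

A representative mine's profit is π_i = q_i(234.8 − 4Q) − 27q_i, with Q = q_i + Σ_{j≠i} q_j.
First-order condition: 207.8 − 8q_i − 4Σ_{j≠i} q_j = 0.
Imposing symmetry (q_j = q for all j) turns Σ_{j≠i} q_j into 2q, so 207.8 = 16q and q = 12.9875.

12.9875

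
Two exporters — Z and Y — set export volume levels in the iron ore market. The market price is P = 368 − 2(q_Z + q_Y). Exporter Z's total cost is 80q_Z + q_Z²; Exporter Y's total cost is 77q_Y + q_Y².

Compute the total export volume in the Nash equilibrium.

72.375

Exporter Z's profit: π = q_Z(368 − 2(q_Z + q_Y)) − 80q_Z − q_Z².
∂π/∂q_Z = 288 − 6q_Z − 2q_Y = 0, so q_Z = 48 − (1/3)q_Y.
By the same steps for Y: q_Y = 48.5 − (1/3)q_Z.
Solving the two reaction functions simultaneously: (1 − (−1/3)(−1/3))q_Z = 48 − (1/3)·48.5, so (8/9)q_Z = 191/6 and q_Z = 35.8125.
Then q_Y = 48.5 − (1/3)·35.8125 = 36.5625.
Total export volume: 35.8125 + 36.5625 = 72.375.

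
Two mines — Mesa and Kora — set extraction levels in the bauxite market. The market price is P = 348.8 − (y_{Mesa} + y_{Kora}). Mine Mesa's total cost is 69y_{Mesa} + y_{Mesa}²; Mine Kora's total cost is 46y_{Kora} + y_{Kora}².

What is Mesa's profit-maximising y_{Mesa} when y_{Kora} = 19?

Mine Mesa's profit: π = y_{Mesa}(348.8 − (y_{Mesa} + y_{Kora})) − 69y_{Mesa} − y_{Mesa}².
∂π/∂y_{Mesa} = 279.8 − 4y_{Mesa} − y_{Kora} = 0, so y_{Mesa} = 69.95 − 0.25y_{Kora}.
At y_{Kora} = 19: y_{Mesa} = 69.95 − 0.25·19 = 65.2.

65.2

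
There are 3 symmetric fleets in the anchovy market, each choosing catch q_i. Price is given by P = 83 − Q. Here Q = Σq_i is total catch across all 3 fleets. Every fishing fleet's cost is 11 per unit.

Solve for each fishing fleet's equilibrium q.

18

A representative fishing fleet's profit is π_i = q_i(83 − Q) − 11q_i, with Q = q_i + Σ_{j≠i} q_j.
First-order condition: 72 − 2q_i − Σ_{j≠i} q_j = 0.
With identical fishing fleets, set every q_j = q: then 72 − 2q − 2q = 0, i.e. q = 72/4 = 18.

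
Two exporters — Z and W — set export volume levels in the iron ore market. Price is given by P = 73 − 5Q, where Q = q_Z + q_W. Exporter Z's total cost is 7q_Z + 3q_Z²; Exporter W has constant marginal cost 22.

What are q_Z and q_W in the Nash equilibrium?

Exporter Z's profit: π = q_Z(73 − 5(q_Z + q_W)) − 7q_Z − 3q_Z².
∂π/∂q_Z = 66 − 16q_Z − 5q_W = 0, so q_Z = 4.125 − 0.3125q_W.
For W: ∂π/∂q_W = 51 − 10q_W − 5q_Z = 0 ⇒ q_W = 5.1 − 0.5q_Z.
Plugging q_W into Z's best response: q_Z = 4.125 − 0.3125(5.1 − 0.5q_Z) ⇒ (27/32)q_Z = 81/32, so q_Z = 3.
Then q_W = 5.1 − 0.5·3 = 3.6.

3, 3.6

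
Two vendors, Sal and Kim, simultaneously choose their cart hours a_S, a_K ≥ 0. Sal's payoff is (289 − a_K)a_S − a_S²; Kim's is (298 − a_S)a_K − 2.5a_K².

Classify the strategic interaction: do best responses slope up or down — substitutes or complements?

Expanding Sal's payoff: 289a_S − a_Ka_S − a_S².
∂π/∂a_S = 289 − a_K − 2a_S = 0, so a_S = 144.5 − 0.5a_K.
The best-response slope da_S/da_K = −0.5 < 0: the reaction function is downward-sloping, so the choices are strategic substitutes.

strategic substitutes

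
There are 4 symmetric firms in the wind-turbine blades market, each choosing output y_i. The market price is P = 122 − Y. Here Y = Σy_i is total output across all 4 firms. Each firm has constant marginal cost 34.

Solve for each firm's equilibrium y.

A representative firm's profit is π_i = y_i(122 − Y) − 34y_i, with Y = y_i + Σ_{j≠i} y_j.
First-order condition: 88 − 2y_i − Σ_{j≠i} y_j = 0.
With identical firms, set every y_j = y: then 88 − 2y − 3y = 0, i.e. y = 88/5 = 17.6.

17.6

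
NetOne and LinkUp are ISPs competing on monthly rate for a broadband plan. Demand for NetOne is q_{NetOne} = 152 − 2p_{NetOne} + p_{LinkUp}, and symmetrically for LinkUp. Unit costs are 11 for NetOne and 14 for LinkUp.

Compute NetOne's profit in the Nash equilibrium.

NetOne's profit: π = (p_{NetOne} − 11)(152 − 2p_{NetOne} + p_{LinkUp}).
∂π/∂p_{NetOne} = 174 − 4p_{NetOne} + p_{LinkUp} = 0 ⇒ p_{NetOne} = 43.5 + 0.25p_{LinkUp}.
Similarly p_{LinkUp} = 45 + 0.25p_{NetOne}.
Solving the two reaction functions simultaneously: (1 − (0.25)(0.25))p_{NetOne} = 43.5 + 0.25·45, so 0.9375p_{NetOne} = 54.75 and p_{NetOne} = 58.4.
Then p_{LinkUp} = 45 + 0.25·58.4 = 59.6.
q_{NetOne} = 152 − 2·58.4 + 59.6 = 94.8.
Profit = (58.4 − 11)·94.8 = 4493.52.

4493.52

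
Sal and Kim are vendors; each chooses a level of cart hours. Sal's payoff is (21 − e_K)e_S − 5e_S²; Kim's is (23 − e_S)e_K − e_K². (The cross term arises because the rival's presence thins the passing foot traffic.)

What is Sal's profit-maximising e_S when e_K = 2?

Expanding Sal's payoff: 21e_S − e_Ke_S − 5e_S².
∂π/∂e_S = 21 − e_K − 10e_S = 0, so e_S = 2.1 − 0.1e_K.
At e_K = 2: e_S = 2.1 − 0.1·2 = 1.9.

1.9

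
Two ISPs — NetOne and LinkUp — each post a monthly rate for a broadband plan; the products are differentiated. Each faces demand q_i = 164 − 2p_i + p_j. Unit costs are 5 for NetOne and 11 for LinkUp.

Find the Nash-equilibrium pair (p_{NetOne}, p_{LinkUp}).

NetOne's profit: π = (p_{NetOne} − 5)(164 − 2p_{NetOne} + p_{LinkUp}).
∂π/∂p_{NetOne} = 174 − 4p_{NetOne} + p_{LinkUp} = 0 ⇒ p_{NetOne} = 43.5 + 0.25p_{LinkUp}.
Similarly p_{LinkUp} = 46.5 + 0.25p_{NetOne}.
Solving the two reaction functions simultaneously: (1 − (0.25)(0.25))p_{NetOne} = 43.5 + 0.25·46.5, so 0.9375p_{NetOne} = 55.125 and p_{NetOne} = 58.8.
Then p_{LinkUp} = 46.5 + 0.25·58.8 = 61.2.

58.8, 61.2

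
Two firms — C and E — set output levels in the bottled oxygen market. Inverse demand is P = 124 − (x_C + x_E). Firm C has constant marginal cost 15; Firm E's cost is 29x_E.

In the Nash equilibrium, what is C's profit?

1681

Firm C's profit: π = x_C(124 − (x_C + x_E)) − 15x_C.
∂π/∂x_C = 109 − 2x_C − x_E = 0, so x_C = 54.5 − 0.5x_E.
By the same steps for E: x_E = 47.5 − 0.5x_C.
Solving the two reaction functions simultaneously: (1 − (−0.5)(−0.5))x_C = 54.5 − 0.5·47.5, so 0.75x_C = 30.75 and x_C = 41.
Then x_E = 47.5 − 0.5·41 = 27.
Price P = 124 − 68 = 56.
C's profit: (56 − 15)·41 = 1681.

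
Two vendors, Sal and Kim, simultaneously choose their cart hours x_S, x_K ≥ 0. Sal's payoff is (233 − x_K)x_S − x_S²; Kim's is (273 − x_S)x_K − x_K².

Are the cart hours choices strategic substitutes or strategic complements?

strategic substitutes

Expanding Sal's payoff: 233x_S − x_Kx_S − x_S².
∂π/∂x_S = 233 − x_K − 2x_S = 0, so x_S = 116.5 − 0.5x_K.
The best-response slope dx_S/dx_K = −0.5 < 0: the reaction function is downward-sloping, so the choices are strategic substitutes.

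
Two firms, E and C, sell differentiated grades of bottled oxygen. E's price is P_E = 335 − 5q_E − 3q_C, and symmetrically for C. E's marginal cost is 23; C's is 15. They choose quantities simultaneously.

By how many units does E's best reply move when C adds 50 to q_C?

Firm E's profit: π = q_E(335 − 5q_E − 3q_C) − 23q_E.
∂π/∂q_E = 312 − 10q_E − 3q_C = 0 ⇒ q_E = 31.2 − 0.3q_C.
The reaction-function slope is −0.3, so a 50-unit rise in q_C moves q_E by −0.3 × 50 = −15. E's best response falls — the actions are strategic substitutes.

-15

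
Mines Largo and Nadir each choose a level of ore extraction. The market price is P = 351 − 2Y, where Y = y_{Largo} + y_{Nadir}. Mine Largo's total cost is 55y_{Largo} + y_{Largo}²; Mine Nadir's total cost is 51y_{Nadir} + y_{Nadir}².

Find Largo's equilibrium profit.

Mine Largo's profit: π = y_{Largo}(351 − 2(y_{Largo} + y_{Nadir})) − 55y_{Largo} − y_{Largo}².
∂π/∂y_{Largo} = 296 − 6y_{Largo} − 2y_{Nadir} = 0, so y_{Largo} = 148/3 − (1/3)y_{Nadir}.
By the same steps for Nadir: y_{Nadir} = 50 − (1/3)y_{Largo}.
Solving the two reaction functions simultaneously: (1 − (−1/3)(−1/3))y_{Largo} = 148/3 − (1/3)·50, so (8/9)y_{Largo} = 98/3 and y_{Largo} = 36.75.
Then y_{Nadir} = 50 − (1/3)·36.75 = 37.75.
Price P = 351 − 2·74.5 = 202.
Largo's profit: (202 − 55)·36.75 − (36.75)² = 4051.6875.

4051.6875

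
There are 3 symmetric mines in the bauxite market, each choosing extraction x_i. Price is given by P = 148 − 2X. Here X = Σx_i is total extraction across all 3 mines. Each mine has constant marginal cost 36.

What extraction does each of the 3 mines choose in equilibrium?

14

A representative mine's profit is π_i = x_i(148 − 2X) − 36x_i, with X = x_i + Σ_{j≠i} x_j.
First-order condition: 112 − 4x_i − 2Σ_{j≠i} x_j = 0.
With identical mines, set every x_j = x: then 112 − 4x − 4x = 0, i.e. x = 112/8 = 14.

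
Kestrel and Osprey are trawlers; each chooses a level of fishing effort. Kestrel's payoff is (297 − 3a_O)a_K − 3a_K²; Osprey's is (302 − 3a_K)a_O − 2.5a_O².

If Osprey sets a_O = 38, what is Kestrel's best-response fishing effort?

Expanding Kestrel's payoff: 297a_K − 3a_Oa_K − 3a_K².
∂π/∂a_K = 297 − 3a_O − 6a_K = 0, so a_K = 49.5 − 0.5a_O.
At a_O = 38: a_K = 49.5 − 0.5·38 = 30.5.

30.5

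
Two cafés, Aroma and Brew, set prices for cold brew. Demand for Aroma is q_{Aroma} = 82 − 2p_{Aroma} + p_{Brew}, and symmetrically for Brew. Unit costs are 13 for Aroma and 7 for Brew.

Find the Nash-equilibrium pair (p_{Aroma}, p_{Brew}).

35.2, 32.8

Aroma's profit: π = (p_{Aroma} − 13)(82 − 2p_{Aroma} + p_{Brew}).
∂π/∂p_{Aroma} = 108 − 4p_{Aroma} + p_{Brew} = 0 ⇒ p_{Aroma} = 27 + 0.25p_{Brew}.
Similarly p_{Brew} = 24 + 0.25p_{Aroma}.
Substituting the second reaction function into the first: p_{Aroma} = 27 + 0.25(24 + 0.25p_{Aroma}), which gives 0.9375p_{Aroma} = 33 ⇒ p_{Aroma} = 35.2.
Then p_{Brew} = 24 + 0.25·35.2 = 32.8.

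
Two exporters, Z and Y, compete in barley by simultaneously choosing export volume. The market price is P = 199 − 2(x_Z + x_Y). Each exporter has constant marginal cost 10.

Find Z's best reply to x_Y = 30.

32.25

Exporter Z's profit: π = x_Z(199 − 2(x_Z + x_Y)) − 10x_Z.
∂π/∂x_Z = 189 − 4x_Z − 2x_Y = 0, so x_Z = 47.25 − 0.5x_Y.
At x_Y = 30: x_Z = 47.25 − 0.5·30 = 32.25.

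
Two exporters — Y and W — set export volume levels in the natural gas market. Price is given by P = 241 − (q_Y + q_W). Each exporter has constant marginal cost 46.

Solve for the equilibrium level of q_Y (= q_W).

Exporter Y's profit: π = q_Y(241 − (q_Y + q_W)) − 46q_Y.
∂π/∂q_Y = 195 − 2q_Y − q_W = 0, so q_Y = 97.5 − 0.5q_W.
The game is symmetric, so in equilibrium q_W = q_Y: the reaction function gives 1.5q_Y = 97.5, hence q_Y = 65.

65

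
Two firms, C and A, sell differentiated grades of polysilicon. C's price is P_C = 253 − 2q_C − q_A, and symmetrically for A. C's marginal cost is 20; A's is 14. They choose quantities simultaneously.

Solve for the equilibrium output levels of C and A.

Firm C's profit: π = q_C(253 − 2q_C − q_A) − 20q_C.
∂π/∂q_C = 233 − 4q_C − q_A = 0 ⇒ q_C = 58.25 − 0.25q_A.
Similarly q_A = 59.75 − 0.25q_C.
Substituting the second reaction function into the first: q_C = 58.25 − 0.25(59.75 − 0.25q_C), which gives 0.9375q_C = 43.3125 ⇒ q_C = 46.2.
Then q_A = 59.75 − 0.25·46.2 = 48.2.

46.2, 48.2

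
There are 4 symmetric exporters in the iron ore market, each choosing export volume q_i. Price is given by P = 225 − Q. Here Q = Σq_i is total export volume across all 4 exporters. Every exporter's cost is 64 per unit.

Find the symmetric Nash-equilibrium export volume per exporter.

32.2

A representative exporter's profit is π_i = q_i(225 − Q) − 64q_i, with Q = q_i + Σ_{j≠i} q_j.
First-order condition: 161 − 2q_i − Σ_{j≠i} q_j = 0.
With identical exporters, set every q_j = q: then 161 − 2q − 3q = 0, i.e. q = 161/5 = 32.2.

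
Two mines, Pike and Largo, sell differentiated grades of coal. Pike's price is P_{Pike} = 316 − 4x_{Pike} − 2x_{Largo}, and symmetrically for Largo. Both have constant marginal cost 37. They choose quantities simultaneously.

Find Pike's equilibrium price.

148.6

Mine Pike's profit: π = x_{Pike}(316 − 4x_{Pike} − 2x_{Largo}) − 37x_{Pike}.
∂π/∂x_{Pike} = 279 − 8x_{Pike} − 2x_{Largo} = 0 ⇒ x_{Pike} = 34.875 − 0.25x_{Largo}.
By symmetry x_{Largo} = x_{Pike}; substituting into the reaction function, 1.25x_{Pike} = 34.875 and x_{Pike} = 27.9.
P_{Pike} = 316 − 4·27.9 − 2·27.9 = 148.6.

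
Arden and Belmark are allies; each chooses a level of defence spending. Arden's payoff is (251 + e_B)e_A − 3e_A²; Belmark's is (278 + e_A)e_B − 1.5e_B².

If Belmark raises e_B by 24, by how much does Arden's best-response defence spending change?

Expanding Arden's payoff: 251e_A + e_Be_A − 3e_A².
∂π/∂e_A = 251 + e_B − 6e_A = 0, so e_A = 251/6 + (1/6)e_B.
The reaction-function slope is 1/6, so a 24-unit rise in e_B moves e_A by 1/6 × 24 = 4. Arden's best response rises — the actions are strategic complements.

4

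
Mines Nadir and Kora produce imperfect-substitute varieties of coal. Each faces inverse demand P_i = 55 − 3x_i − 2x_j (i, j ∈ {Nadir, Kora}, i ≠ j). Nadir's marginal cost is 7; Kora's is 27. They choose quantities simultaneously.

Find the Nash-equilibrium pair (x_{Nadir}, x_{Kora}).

7.25, 2.25

Mine Nadir's profit: π = x_{Nadir}(55 − 3x_{Nadir} − 2x_{Kora}) − 7x_{Nadir}.
∂π/∂x_{Nadir} = 48 − 6x_{Nadir} − 2x_{Kora} = 0 ⇒ x_{Nadir} = 8 − (1/3)x_{Kora}.
Similarly x_{Kora} = 14/3 − (1/3)x_{Nadir}.
Solving the two reaction functions simultaneously: (1 − (−1/3)(−1/3))x_{Nadir} = 8 − (1/3)·(14/3), so (8/9)x_{Nadir} = 58/9 and x_{Nadir} = 7.25.
Then x_{Kora} = 14/3 − (1/3)·7.25 = 2.25.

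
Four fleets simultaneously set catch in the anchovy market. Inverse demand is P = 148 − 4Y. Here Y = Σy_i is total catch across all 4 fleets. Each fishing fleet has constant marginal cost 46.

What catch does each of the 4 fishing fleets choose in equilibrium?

A representative fishing fleet's profit is π_i = y_i(148 − 4Y) − 46y_i, with Y = y_i + Σ_{j≠i} y_j.
First-order condition: 102 − 8y_i − 4Σ_{j≠i} y_j = 0.
With identical fishing fleets, set every y_j = y: then 102 − 8y − 12y = 0, i.e. y = 102/20 = 5.1.

5.1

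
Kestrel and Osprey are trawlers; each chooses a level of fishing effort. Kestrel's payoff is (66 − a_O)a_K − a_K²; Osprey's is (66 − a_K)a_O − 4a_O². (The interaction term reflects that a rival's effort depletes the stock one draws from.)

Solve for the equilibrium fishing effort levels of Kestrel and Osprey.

30.8, 4.4

Expanding Kestrel's payoff: 66a_K − a_Oa_K − a_K².
∂π/∂a_K = 66 − a_O − 2a_K = 0, so a_K = 33 − 0.5a_O.
Likewise for Osprey: a_O = 8.25 − 0.125a_K.
Plugging a_O into Kestrel's best response: a_K = 33 − 0.5(8.25 − 0.125a_K) ⇒ 0.9375a_K = 28.875, so a_K = 30.8.
Then a_O = 8.25 − 0.125·30.8 = 4.4.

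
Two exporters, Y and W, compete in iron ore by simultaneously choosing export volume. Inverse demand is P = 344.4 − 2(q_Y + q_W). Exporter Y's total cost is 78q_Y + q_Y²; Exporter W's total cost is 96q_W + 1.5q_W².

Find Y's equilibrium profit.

Exporter Y's profit: π = q_Y(344.4 − 2(q_Y + q_W)) − 78q_Y − q_Y².
∂π/∂q_Y = 266.4 − 6q_Y − 2q_W = 0, so q_Y = 44.4 − (1/3)q_W.
For W: ∂π/∂q_W = 248.4 − 7q_W − 2q_Y = 0 ⇒ q_W = 1242/35 − (2/7)q_Y.
Plugging q_W into Y's best response: q_Y = 44.4 − (1/3)(1242/35 − (2/7)q_Y) ⇒ (19/21)q_Y = 228/7, so q_Y = 36.
Then q_W = 1242/35 − (2/7)·36 = 25.2.
Price P = 344.4 − 2·61.2 = 222.
Y's profit: (222 − 78)·36 − (36)² = 3888.

3888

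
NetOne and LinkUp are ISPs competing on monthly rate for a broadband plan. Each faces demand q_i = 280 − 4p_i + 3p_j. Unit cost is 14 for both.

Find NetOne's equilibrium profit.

11320.96

NetOne's profit: π = (p_{NetOne} − 14)(280 − 4p_{NetOne} + 3p_{LinkUp}).
∂π/∂p_{NetOne} = 336 − 8p_{NetOne} + 3p_{LinkUp} = 0 ⇒ p_{NetOne} = 42 + 0.375p_{LinkUp}.
By symmetry p_{LinkUp} = p_{NetOne}; substituting into the reaction function, 0.625p_{NetOne} = 42 and p_{NetOne} = 67.2.
q_{NetOne} = 280 − 4·67.2 + 3·67.2 = 212.8.
Profit = (67.2 − 14)·212.8 = 11320.96.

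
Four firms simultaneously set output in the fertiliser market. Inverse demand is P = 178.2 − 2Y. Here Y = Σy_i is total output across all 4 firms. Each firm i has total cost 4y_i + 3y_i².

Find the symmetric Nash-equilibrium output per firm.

10.8875

A representative firm's profit is π_i = y_i(178.2 − 2Y) − 4y_i − 3y_i², with Y = y_i + Σ_{j≠i} y_j.
First-order condition: 174.2 − 10y_i − 2Σ_{j≠i} y_j = 0.
In a symmetric equilibrium every firm chooses the same y, so Σ_{j≠i} y_j = 3y. The condition becomes 174.2 − 16y = 0, giving y = 174.2/16 = 10.8875.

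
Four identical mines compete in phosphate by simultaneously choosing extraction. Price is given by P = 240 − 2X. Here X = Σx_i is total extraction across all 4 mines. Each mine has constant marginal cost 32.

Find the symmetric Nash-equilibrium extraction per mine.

20.8

A representative mine's profit is π_i = x_i(240 − 2X) − 32x_i, with X = x_i + Σ_{j≠i} x_j.
First-order condition: 208 − 4x_i − 2Σ_{j≠i} x_j = 0.
Imposing symmetry (x_j = x for all j) turns Σ_{j≠i} x_j into 3x, so 208 = 10x and x = 20.8.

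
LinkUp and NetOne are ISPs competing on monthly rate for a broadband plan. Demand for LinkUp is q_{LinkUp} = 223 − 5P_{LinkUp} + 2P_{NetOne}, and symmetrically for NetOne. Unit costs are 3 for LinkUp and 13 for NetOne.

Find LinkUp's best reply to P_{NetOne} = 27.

LinkUp's profit: π = (P_{LinkUp} − 3)(223 − 5P_{LinkUp} + 2P_{NetOne}).
∂π/∂P_{LinkUp} = 238 − 10P_{LinkUp} + 2P_{NetOne} = 0 ⇒ P_{LinkUp} = 23.8 + 0.2P_{NetOne}.
At P_{NetOne} = 27: P_{LinkUp} = 23.8 + 0.2·27 = 29.2.

29.2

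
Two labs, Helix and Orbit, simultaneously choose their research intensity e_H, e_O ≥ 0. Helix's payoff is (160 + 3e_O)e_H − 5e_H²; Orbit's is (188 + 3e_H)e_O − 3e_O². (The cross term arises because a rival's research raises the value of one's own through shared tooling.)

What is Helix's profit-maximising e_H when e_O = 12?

Expanding Helix's payoff: 160e_H + 3e_Oe_H − 5e_H².
∂π/∂e_H = 160 + 3e_O − 10e_H = 0, so e_H = 16 + 0.3e_O.
At e_O = 12: e_H = 16 + 0.3·12 = 19.6.

19.6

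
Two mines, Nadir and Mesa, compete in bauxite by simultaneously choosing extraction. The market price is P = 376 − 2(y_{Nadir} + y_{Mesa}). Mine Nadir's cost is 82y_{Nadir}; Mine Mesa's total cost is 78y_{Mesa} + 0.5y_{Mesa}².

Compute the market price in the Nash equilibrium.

Mine Nadir's profit: π = y_{Nadir}(376 − 2(y_{Nadir} + y_{Mesa})) − 82y_{Nadir}.
∂π/∂y_{Nadir} = 294 − 4y_{Nadir} − 2y_{Mesa} = 0, so y_{Nadir} = 73.5 − 0.5y_{Mesa}.
For Mesa: ∂π/∂y_{Mesa} = 298 − 5y_{Mesa} − 2y_{Nadir} = 0 ⇒ y_{Mesa} = 59.6 − 0.4y_{Nadir}.
Substituting the second reaction function into the first: y_{Nadir} = 73.5 − 0.5(59.6 − 0.4y_{Nadir}), which gives 0.8y_{Nadir} = 43.7 ⇒ y_{Nadir} = 54.625.
Then y_{Mesa} = 59.6 − 0.4·54.625 = 37.75.
Equilibrium price: P = 376 − 2·92.375 = 191.25.

191.25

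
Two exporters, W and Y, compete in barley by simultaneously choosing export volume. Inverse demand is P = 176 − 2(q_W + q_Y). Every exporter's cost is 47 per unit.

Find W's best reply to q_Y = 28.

18.25

Exporter W's profit: π = q_W(176 − 2(q_W + q_Y)) − 47q_W.
∂π/∂q_W = 129 − 4q_W − 2q_Y = 0, so q_W = 32.25 − 0.5q_Y.
At q_Y = 28: q_W = 32.25 − 0.5·28 = 18.25.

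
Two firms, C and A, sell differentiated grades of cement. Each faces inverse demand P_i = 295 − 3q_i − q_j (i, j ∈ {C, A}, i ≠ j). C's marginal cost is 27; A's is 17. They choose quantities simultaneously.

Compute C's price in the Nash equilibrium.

Firm C's profit: π = q_C(295 − 3q_C − q_A) − 27q_C.
∂π/∂q_C = 268 − 6q_C − q_A = 0 ⇒ q_C = 134/3 − (1/6)q_A.
Similarly q_A = 139/3 − (1/6)q_C.
Plugging q_A into C's best response: q_C = 134/3 − (1/6)(139/3 − (1/6)q_C) ⇒ (35/36)q_C = 665/18, so q_C = 38.
Then q_A = 139/3 − (1/6)·38 = 40.
P_C = 295 − 3·38 − 40 = 141.

141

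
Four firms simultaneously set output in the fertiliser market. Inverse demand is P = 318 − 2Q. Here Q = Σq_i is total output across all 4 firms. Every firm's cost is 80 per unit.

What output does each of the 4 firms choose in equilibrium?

A representative firm's profit is π_i = q_i(318 − 2Q) − 80q_i, with Q = q_i + Σ_{j≠i} q_j.
First-order condition: 238 − 4q_i − 2Σ_{j≠i} q_j = 0.
With identical firms, set every q_j = q: then 238 − 4q − 6q = 0, i.e. q = 238/10 = 23.8.

23.8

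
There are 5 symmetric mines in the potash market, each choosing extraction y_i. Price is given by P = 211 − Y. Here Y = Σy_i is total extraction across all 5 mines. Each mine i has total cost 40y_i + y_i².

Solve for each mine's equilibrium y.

21.375

A representative mine's profit is π_i = y_i(211 − Y) − 40y_i − y_i², with Y = y_i + Σ_{j≠i} y_j.
First-order condition: 171 − 4y_i − Σ_{j≠i} y_j = 0.
In a symmetric equilibrium every mine chooses the same y, so Σ_{j≠i} y_j = 4y. The condition becomes 171 − 8y = 0, giving y = 171/8 = 21.375.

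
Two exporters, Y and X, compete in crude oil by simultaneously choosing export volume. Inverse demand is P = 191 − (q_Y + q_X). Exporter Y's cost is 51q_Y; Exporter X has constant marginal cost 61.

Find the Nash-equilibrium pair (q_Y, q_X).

50, 40

Exporter Y's profit: π = q_Y(191 − (q_Y + q_X)) − 51q_Y.
∂π/∂q_Y = 140 − 2q_Y − q_X = 0, so q_Y = 70 − 0.5q_X.
By the same steps for X: q_X = 65 − 0.5q_Y.
Plugging q_X into Y's best response: q_Y = 70 − 0.5(65 − 0.5q_Y) ⇒ 0.75q_Y = 37.5, so q_Y = 50.
Then q_X = 65 − 0.5·50 = 40.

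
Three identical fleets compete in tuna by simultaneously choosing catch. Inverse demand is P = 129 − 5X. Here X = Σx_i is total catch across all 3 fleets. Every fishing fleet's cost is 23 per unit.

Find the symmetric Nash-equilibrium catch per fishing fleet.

A representative fishing fleet's profit is π_i = x_i(129 − 5X) − 23x_i, with X = x_i + Σ_{j≠i} x_j.
First-order condition: 106 − 10x_i − 5Σ_{j≠i} x_j = 0.
In a symmetric equilibrium every fishing fleet chooses the same x, so Σ_{j≠i} x_j = 2x. The condition becomes 106 − 20x = 0, giving x = 106/20 = 5.3.

5.3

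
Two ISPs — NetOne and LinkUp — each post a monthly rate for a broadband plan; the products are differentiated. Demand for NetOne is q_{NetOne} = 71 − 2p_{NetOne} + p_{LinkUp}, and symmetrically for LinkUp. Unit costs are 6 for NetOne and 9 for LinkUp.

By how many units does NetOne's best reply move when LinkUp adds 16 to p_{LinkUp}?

4

NetOne's profit: π = (p_{NetOne} − 6)(71 − 2p_{NetOne} + p_{LinkUp}).
∂π/∂p_{NetOne} = 83 − 4p_{NetOne} + p_{LinkUp} = 0 ⇒ p_{NetOne} = 20.75 + 0.25p_{LinkUp}.
The reaction-function slope is 0.25, so a 16-unit rise in p_{LinkUp} moves p_{NetOne} by 0.25 × 16 = 4. NetOne's best response rises — the actions are strategic complements.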